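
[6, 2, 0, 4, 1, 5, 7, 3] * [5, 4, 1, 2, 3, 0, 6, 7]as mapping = [0→6, 1→1, 2→5, 3→3, 4→4, 5→0, 6→7, 7→2]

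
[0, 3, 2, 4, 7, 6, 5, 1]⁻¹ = [0, 7, 2, 1, 3, 6, 5, 4]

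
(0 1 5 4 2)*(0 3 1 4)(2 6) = (0 4 6 2 3 1 5)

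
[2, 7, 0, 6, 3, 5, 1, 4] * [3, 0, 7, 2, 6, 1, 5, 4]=[7, 4, 3, 5, 2, 1, 0, 6]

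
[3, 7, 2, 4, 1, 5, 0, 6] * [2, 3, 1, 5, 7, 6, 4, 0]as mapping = [0→5, 1→0, 2→1, 3→7, 4→3, 5→6, 6→2, 7→4]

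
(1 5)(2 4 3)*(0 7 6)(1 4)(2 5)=(0 7 6)(1 2)(3 5 4)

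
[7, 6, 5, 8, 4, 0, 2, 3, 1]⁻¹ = [5, 8, 6, 7, 4, 2, 1, 0, 3]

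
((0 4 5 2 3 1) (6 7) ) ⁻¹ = (0 1 3 2 5 4) (6 7) 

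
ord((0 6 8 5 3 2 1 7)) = 8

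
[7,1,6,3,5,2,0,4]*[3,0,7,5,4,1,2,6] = [6,0,2,5,1,7,3,4]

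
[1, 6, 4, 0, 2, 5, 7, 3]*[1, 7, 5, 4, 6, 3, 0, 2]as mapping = [0→7, 1→0, 2→6, 3→1, 4→5, 5→3, 6→2, 7→4]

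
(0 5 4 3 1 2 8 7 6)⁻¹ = (0 6 7 8 2 1 3 4 5)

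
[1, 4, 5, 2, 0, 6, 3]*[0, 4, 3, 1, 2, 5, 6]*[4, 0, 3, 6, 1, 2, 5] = [1, 3, 2, 6, 4, 5, 0]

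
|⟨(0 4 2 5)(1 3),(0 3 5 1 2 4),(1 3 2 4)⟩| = 720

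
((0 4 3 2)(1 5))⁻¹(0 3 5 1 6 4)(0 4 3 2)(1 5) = (1 5 6 3 4 2)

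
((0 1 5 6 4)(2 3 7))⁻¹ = (0 4 6 5 1)(2 7 3)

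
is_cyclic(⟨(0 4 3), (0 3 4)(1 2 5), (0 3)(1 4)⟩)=no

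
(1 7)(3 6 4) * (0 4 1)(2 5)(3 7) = (0 4 7)(1 3 6)(2 5)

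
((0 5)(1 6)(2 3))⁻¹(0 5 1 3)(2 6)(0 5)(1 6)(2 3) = (0 6 2 5)(1 3)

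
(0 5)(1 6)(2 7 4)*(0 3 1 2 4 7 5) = (1 6 2 5 3)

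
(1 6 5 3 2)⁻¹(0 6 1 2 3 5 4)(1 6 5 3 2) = (0 5 6 1 2 3 4)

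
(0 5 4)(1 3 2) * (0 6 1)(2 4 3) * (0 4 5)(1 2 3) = (1 3 5)(2 4 6)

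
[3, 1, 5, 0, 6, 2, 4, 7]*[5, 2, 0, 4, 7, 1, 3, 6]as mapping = [0→4, 1→2, 2→1, 3→5, 4→3, 5→0, 6→7, 7→6]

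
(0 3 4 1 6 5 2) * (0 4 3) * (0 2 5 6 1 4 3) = (0 2 3)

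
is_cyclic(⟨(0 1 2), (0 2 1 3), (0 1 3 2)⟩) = no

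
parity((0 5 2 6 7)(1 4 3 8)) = odd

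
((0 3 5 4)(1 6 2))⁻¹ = (0 4 5 3)(1 2 6)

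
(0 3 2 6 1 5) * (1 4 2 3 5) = (0 5)(2 6 4)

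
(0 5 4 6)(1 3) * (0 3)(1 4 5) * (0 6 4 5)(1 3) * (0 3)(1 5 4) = (1 6 5 3 4)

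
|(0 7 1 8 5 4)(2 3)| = 6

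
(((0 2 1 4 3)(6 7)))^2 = (0 1 3 2 4)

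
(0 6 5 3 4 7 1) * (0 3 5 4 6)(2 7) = (1 3 6 4 2 7)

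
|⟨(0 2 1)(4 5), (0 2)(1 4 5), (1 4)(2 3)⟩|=720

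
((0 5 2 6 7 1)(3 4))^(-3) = (0 6)(1 2)(3 4)(5 7)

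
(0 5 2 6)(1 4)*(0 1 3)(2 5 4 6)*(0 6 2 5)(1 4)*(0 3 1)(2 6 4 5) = (1 6 5 3 4)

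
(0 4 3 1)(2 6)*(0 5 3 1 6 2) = (0 4 1 5 3 6)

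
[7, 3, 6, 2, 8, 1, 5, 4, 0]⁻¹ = [8, 5, 3, 1, 7, 6, 2, 0, 4]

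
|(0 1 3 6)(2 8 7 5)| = 4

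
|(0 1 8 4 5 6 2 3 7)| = 9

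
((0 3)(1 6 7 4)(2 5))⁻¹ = (0 3)(1 4 7 6)(2 5)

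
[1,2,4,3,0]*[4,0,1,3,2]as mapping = [0→0,1→1,2→2,3→3,4→4]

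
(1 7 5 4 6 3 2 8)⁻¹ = (1 8 2 3 6 4 5 7)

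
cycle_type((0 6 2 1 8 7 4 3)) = 8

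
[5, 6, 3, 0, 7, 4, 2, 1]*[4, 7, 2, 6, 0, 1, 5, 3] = [1, 5, 6, 4, 3, 0, 2, 7]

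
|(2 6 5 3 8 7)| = 6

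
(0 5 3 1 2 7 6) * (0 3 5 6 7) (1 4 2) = (0 6 3 4 2) 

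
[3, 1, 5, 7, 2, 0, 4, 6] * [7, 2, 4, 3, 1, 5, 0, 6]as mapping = [0→3, 1→2, 2→5, 3→6, 4→4, 5→7, 6→1, 7→0]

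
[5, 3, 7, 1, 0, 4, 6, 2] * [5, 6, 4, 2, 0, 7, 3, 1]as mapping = [0→7, 1→2, 2→1, 3→6, 4→5, 5→0, 6→3, 7→4]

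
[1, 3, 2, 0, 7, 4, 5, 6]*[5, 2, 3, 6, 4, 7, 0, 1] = [2, 6, 3, 5, 1, 4, 7, 0] 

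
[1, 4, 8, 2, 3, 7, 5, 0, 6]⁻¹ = [7, 0, 3, 4, 1, 6, 8, 5, 2]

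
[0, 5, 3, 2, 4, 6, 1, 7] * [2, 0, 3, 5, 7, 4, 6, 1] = [2, 4, 5, 3, 7, 6, 0, 1]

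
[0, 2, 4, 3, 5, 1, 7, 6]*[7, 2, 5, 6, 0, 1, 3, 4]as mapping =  [0→7, 1→5, 2→0, 3→6, 4→1, 5→2, 6→4, 7→3]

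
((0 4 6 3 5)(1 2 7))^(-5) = (1 2 7)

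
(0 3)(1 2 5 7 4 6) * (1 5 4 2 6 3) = (0 1 6 5 7 2 4 3)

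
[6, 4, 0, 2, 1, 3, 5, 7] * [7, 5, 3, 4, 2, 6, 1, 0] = [1, 2, 7, 3, 5, 4, 6, 0]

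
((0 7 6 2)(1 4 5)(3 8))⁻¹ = (0 2 6 7)(1 5 4)(3 8)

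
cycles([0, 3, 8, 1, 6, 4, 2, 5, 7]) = (1 3)(2 8 7 5 4 6)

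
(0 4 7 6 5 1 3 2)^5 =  (0 1 7 2 5 4 3 6)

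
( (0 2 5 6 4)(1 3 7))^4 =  (0 4 6 5 2)(1 3 7)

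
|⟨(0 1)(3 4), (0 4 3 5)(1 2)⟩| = 360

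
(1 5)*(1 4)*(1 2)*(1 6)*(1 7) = (1 5 4 2 6 7)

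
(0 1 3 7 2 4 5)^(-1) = (0 5 4 2 7 3 1)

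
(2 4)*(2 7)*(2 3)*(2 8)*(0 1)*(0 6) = (0 1 6)(2 4 7 3 8)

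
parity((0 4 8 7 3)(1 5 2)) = even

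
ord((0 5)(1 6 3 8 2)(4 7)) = 10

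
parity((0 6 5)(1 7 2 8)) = odd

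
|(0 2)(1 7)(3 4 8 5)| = 4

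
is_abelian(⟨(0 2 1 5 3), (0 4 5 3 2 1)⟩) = no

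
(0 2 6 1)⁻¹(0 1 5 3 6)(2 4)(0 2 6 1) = (0 5 3 1 2)(4 6)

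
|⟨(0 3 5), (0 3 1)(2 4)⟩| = 24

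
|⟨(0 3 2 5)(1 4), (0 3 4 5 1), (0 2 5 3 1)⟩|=360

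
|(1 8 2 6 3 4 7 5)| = 8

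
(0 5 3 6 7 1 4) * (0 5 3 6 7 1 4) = (0 3 7 4 5 6 1) 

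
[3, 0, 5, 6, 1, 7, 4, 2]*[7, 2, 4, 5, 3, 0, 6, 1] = [5, 7, 0, 6, 2, 1, 3, 4]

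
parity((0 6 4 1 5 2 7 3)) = odd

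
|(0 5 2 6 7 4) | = 6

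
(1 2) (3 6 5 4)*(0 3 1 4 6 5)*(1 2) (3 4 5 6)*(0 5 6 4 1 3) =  (0 1 3 4 2 6 5) 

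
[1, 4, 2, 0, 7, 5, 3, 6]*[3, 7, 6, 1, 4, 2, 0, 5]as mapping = [0→7, 1→4, 2→6, 3→3, 4→5, 5→2, 6→1, 7→0]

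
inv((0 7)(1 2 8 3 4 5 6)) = (0 7)(1 6 5 4 3 8 2)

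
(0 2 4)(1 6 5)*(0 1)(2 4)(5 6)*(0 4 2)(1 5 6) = (0 2)(1 6)(4 5)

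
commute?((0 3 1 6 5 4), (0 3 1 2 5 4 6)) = no:(0 3 1 6 5 4)*(0 3 1 2 5 4 6) = (0 1)(2 5 6 4 3), (0 3 1 2 5 4 6)*(0 3 1 6 5 4) = (0 1 2 4 5)(3 6)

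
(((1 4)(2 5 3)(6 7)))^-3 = (1 4)(6 7)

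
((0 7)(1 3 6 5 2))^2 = (1 6 2 3 5)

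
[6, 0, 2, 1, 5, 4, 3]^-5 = [1, 3, 2, 6, 5, 4, 0]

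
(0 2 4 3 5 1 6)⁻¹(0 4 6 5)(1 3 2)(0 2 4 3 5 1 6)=(0 1 2 3)(4 6 5)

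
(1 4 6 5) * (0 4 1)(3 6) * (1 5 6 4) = (0 1 5)(3 4)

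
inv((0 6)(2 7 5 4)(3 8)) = (0 6)(2 4 5 7)(3 8)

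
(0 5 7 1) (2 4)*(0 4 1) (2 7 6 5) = (0 2 1 4 7) (5 6) 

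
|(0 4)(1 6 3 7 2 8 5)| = 14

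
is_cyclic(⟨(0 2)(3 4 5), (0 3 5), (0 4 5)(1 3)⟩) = no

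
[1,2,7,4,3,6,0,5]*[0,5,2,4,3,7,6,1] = [5,2,1,3,4,6,0,7]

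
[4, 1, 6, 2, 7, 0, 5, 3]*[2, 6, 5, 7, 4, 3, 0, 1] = [4, 6, 0, 5, 1, 2, 3, 7]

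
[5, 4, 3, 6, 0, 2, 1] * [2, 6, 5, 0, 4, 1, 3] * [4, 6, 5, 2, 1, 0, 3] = [6, 1, 4, 2, 5, 0, 3]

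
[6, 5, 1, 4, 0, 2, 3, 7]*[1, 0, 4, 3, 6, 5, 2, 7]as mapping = [0→2, 1→5, 2→0, 3→6, 4→1, 5→4, 6→3, 7→7]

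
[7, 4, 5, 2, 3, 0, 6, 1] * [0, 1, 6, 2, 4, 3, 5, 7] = [7, 4, 3, 6, 2, 0, 5, 1] 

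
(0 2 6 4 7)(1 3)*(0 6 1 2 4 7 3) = (0 4 3 2 1)(6 7)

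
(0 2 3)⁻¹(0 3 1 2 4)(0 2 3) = (0 1 3 4 2)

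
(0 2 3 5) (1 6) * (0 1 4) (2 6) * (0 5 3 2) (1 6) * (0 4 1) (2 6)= (1 4 5 2 6) 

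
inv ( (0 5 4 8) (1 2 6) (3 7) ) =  (0 8 4 5) (1 6 2) (3 7) 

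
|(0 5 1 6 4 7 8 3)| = 8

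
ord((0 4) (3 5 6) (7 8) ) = 6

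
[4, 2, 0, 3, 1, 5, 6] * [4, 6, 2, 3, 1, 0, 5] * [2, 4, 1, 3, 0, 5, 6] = [4, 1, 0, 3, 6, 2, 5]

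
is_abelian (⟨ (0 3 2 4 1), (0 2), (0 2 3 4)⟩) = no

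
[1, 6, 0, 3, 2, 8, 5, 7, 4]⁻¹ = [2, 0, 4, 3, 8, 6, 1, 7, 5]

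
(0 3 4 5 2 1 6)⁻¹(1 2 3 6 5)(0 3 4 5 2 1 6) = (0 2 6 1 4)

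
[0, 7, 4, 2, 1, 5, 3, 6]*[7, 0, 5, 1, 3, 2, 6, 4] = [7, 4, 3, 5, 0, 2, 1, 6]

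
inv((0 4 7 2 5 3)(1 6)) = (0 3 5 2 7 4)(1 6)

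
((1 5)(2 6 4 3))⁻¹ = (1 5)(2 3 4 6)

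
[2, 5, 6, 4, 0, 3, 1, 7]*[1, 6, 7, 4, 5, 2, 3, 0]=[7, 2, 3, 5, 1, 4, 6, 0]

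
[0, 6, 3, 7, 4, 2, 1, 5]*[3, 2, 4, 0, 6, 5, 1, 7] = [3, 1, 0, 7, 6, 4, 2, 5]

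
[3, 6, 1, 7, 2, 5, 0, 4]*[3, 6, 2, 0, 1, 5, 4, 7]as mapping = [0→0, 1→4, 2→6, 3→7, 4→2, 5→5, 6→3, 7→1]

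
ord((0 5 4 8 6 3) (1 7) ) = 6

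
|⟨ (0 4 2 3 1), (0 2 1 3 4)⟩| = 60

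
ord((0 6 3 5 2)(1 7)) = 10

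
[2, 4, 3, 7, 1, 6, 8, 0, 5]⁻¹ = [7, 4, 0, 2, 1, 8, 5, 3, 6]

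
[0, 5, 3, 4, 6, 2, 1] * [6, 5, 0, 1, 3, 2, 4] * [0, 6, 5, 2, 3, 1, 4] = [4, 5, 6, 2, 3, 0, 1]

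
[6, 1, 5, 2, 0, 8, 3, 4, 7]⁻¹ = [4, 1, 3, 6, 7, 2, 0, 8, 5]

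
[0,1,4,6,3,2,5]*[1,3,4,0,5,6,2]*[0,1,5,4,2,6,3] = [1,4,6,5,0,2,3]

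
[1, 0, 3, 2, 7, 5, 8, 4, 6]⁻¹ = [1, 0, 3, 2, 7, 5, 8, 4, 6]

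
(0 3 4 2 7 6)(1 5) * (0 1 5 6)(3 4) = (0 4 2 7)(1 6)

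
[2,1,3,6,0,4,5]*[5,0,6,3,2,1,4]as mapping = [0→6,1→0,2→3,3→4,4→5,5→2,6→1]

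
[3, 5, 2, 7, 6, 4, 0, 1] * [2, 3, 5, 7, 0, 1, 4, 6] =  [7, 1, 5, 6, 4, 0, 2, 3]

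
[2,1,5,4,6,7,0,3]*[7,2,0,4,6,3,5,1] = [0,2,3,6,5,1,7,4]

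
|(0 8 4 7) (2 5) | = 4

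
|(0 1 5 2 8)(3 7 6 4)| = 20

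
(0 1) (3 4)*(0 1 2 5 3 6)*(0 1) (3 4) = (0 2 5 4 6 1) 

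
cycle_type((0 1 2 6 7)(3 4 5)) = 3.5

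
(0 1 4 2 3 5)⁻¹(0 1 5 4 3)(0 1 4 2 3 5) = (0 2 5 1 4)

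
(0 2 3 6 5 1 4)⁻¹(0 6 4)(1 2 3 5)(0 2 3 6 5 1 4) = (0 2 5)(1 4 3 6)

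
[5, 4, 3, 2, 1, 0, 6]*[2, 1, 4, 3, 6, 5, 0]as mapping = [0→5, 1→6, 2→3, 3→4, 4→1, 5→2, 6→0]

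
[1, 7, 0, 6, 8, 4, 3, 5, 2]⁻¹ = [2, 0, 8, 6, 5, 7, 3, 1, 4]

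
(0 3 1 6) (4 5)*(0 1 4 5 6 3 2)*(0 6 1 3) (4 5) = (0 2 6 3 5 4 1) 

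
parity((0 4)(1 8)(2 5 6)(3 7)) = odd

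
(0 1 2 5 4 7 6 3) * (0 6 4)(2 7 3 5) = (0 1 7 4 3 6 5)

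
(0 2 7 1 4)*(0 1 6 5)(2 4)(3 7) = (0 4 1 2 3 7 6 5)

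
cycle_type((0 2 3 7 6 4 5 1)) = 8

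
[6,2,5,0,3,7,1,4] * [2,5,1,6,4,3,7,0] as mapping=[0→7,1→1,2→3,3→2,4→6,5→0,6→5,7→4] 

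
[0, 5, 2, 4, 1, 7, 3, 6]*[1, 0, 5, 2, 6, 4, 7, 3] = [1, 4, 5, 6, 0, 3, 2, 7]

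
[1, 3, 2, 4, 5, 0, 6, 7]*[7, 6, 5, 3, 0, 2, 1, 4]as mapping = [0→6, 1→3, 2→5, 3→0, 4→2, 5→7, 6→1, 7→4]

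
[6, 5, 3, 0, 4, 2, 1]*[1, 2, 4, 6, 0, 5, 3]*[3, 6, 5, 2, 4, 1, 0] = [2, 1, 0, 6, 3, 4, 5]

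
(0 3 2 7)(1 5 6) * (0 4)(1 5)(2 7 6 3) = (0 2 6 5 3 7 4)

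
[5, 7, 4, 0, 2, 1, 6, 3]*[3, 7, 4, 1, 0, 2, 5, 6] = [2, 6, 0, 3, 4, 7, 5, 1]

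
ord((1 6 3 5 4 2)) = 6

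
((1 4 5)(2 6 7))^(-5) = (1 4 5)(2 6 7)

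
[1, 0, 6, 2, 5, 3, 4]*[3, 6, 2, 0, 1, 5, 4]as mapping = [0→6, 1→3, 2→4, 3→2, 4→5, 5→0, 6→1]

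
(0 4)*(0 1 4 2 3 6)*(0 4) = (0 2 3 6 4 1)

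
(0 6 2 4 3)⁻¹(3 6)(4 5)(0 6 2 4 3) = (0 2)(3 5)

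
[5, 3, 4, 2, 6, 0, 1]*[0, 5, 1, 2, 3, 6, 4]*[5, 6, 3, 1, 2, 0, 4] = [4, 3, 1, 6, 2, 5, 0]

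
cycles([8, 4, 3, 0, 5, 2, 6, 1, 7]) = (0 8 7 1 4 5 2 3)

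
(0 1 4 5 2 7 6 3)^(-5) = (0 5 6 1 2 3 4 7)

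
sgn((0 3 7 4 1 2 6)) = 1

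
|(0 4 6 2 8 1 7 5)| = 8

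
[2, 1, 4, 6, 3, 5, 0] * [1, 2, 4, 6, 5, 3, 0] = [4, 2, 5, 0, 6, 3, 1]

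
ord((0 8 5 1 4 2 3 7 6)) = 9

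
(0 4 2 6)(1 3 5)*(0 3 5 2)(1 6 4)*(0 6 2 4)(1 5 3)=(0 5 2)(1 3 4 6)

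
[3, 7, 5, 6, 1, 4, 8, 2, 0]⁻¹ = [8, 4, 7, 0, 5, 2, 3, 1, 6]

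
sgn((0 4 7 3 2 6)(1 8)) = 1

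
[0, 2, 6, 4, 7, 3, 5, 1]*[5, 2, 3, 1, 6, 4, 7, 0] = [5, 3, 7, 6, 0, 1, 4, 2]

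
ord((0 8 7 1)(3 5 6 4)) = 4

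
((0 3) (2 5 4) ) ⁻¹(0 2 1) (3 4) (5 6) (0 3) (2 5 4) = (0 2) (1 3 5) (4 6) 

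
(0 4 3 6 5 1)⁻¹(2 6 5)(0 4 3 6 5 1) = (1 2 5)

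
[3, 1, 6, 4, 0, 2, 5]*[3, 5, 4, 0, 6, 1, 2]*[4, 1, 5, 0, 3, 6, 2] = [4, 6, 5, 2, 0, 3, 1]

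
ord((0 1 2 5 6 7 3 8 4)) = 9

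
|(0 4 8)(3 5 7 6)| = 12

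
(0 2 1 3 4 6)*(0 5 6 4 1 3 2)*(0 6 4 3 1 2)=(0 6 5 4 3 2 1)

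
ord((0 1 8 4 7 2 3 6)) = 8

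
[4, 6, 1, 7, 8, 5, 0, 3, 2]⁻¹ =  [6, 2, 8, 7, 0, 5, 1, 3, 4]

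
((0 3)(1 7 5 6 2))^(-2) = (1 6 7 2 5)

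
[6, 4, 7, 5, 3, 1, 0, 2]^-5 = [6, 5, 7, 4, 1, 3, 0, 2]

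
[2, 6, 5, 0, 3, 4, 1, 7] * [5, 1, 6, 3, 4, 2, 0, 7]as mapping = [0→6, 1→0, 2→2, 3→5, 4→3, 5→4, 6→1, 7→7]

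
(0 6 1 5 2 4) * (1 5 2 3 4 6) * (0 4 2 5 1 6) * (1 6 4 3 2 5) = (0 4 3 5 2)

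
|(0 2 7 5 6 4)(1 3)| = 6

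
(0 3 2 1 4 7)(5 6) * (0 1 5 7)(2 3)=(0 2 5 6 7 1 4)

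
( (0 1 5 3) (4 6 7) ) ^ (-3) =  (0 1 5 3) 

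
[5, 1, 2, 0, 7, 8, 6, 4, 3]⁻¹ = [3, 1, 2, 8, 7, 0, 6, 4, 5]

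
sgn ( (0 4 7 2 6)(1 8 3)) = 1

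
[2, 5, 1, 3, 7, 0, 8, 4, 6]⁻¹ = [5, 2, 0, 3, 7, 1, 8, 4, 6]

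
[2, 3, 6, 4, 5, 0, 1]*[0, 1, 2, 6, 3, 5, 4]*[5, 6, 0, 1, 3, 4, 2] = [0, 2, 3, 1, 4, 5, 6]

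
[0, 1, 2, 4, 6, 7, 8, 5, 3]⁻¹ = [0, 1, 2, 8, 3, 7, 4, 5, 6]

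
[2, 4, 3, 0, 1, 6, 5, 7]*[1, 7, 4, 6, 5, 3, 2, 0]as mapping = [0→4, 1→5, 2→6, 3→1, 4→7, 5→2, 6→3, 7→0]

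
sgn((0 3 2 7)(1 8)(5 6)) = -1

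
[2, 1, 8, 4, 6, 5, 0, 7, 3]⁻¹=[6, 1, 0, 8, 3, 5, 4, 7, 2]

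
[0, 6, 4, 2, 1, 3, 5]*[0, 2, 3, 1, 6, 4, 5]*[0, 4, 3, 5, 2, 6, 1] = [0, 6, 1, 5, 3, 4, 2]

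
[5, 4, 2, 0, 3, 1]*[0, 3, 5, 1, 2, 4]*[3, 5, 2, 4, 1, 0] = [1, 2, 0, 3, 5, 4]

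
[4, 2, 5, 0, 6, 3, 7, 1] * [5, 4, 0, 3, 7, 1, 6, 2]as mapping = [0→7, 1→0, 2→1, 3→5, 4→6, 5→3, 6→2, 7→4]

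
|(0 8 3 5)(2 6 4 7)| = 4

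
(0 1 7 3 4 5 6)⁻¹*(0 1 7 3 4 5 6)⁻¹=(0 5 3 1 6 4 7)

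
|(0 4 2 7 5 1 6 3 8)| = 9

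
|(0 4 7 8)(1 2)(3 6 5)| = 12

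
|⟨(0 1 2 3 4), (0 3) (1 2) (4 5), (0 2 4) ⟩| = 720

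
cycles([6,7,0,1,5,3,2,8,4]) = (0 6 2) (1 7 8 4 5 3) 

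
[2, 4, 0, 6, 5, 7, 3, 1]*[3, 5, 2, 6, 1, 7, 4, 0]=[2, 1, 3, 4, 7, 0, 6, 5]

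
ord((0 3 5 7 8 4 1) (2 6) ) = 14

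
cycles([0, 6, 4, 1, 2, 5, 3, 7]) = (1 6 3)(2 4)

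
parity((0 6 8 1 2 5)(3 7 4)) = odd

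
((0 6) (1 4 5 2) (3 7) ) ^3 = (0 6) (1 2 5 4) (3 7) 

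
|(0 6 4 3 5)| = 5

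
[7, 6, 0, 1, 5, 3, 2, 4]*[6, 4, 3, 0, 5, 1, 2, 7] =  [7, 2, 6, 4, 1, 0, 3, 5]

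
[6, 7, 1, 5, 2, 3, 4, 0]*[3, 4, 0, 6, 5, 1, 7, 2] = [7, 2, 4, 1, 0, 6, 5, 3]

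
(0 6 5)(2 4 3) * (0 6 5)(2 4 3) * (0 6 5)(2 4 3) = ()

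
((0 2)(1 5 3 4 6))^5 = (0 2)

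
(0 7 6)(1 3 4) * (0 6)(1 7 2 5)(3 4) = (0 2 5 1 4 7)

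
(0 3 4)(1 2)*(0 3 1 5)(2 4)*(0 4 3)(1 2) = (0 2 5 4)(1 3)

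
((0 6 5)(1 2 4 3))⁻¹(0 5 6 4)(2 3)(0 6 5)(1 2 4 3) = (0 5 3 6)(1 4)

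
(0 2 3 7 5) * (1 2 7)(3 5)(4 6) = (0 7 3 1 2 5)(4 6)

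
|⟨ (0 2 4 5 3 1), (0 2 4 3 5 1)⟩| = 720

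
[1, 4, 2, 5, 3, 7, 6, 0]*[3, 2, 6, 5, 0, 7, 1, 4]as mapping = [0→2, 1→0, 2→6, 3→7, 4→5, 5→4, 6→1, 7→3]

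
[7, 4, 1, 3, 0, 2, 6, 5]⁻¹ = [4, 2, 5, 3, 1, 7, 6, 0]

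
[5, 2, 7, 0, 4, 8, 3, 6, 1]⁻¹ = [3, 8, 1, 6, 4, 0, 7, 2, 5]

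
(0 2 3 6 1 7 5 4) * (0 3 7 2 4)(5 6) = (0 4 3 5)(1 2 7 6)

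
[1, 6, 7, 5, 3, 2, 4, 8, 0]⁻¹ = [8, 0, 5, 4, 6, 3, 1, 2, 7]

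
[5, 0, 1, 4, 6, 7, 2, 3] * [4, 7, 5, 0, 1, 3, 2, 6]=[3, 4, 7, 1, 2, 6, 5, 0]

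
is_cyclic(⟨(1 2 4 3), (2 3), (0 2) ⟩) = no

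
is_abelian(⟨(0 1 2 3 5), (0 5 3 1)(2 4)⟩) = no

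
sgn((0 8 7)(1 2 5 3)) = -1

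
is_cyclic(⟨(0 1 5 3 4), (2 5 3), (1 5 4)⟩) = no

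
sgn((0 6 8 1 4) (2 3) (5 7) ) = 1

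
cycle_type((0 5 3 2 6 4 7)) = 7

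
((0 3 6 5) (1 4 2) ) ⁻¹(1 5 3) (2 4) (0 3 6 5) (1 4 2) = (0 6 4) (1 2) 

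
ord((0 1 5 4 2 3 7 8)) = 8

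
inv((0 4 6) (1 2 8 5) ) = (0 6 4) (1 5 8 2) 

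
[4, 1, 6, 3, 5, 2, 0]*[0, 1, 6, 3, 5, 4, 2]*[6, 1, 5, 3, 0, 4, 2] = [4, 1, 5, 3, 0, 2, 6]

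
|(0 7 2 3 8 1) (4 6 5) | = 6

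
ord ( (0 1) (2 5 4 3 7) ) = 10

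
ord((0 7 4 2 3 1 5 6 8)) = 9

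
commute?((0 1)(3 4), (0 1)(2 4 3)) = no:(0 1)(3 4) * (0 1)(2 4 3) = (2 4), (0 1)(2 4 3) * (0 1)(3 4) = (2 3)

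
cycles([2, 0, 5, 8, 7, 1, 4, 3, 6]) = (0 2 5 1)(3 8 6 4 7)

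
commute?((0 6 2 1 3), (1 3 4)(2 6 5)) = no:(0 6 2 1 3)*(1 3 4)(2 6 5) = (0 5 2 3)(1 4), (1 3 4)(2 6 5)*(0 6 2 1 3) = (0 6 5 1)(3 4)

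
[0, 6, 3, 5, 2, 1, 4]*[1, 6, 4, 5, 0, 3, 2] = [1, 2, 5, 3, 4, 6, 0]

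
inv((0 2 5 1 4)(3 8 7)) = (0 4 1 5 2)(3 7 8)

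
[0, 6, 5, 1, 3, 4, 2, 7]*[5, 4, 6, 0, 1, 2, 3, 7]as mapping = [0→5, 1→3, 2→2, 3→4, 4→0, 5→1, 6→6, 7→7]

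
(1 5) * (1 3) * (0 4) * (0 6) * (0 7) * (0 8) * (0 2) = (0 4 6 7 8 2)(1 5 3)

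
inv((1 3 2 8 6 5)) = (1 5 6 8 2 3)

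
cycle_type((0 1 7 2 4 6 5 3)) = 8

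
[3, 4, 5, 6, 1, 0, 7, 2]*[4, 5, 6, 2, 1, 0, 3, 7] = [2, 1, 0, 3, 5, 4, 7, 6]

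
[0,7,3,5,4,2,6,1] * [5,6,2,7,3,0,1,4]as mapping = [0→5,1→4,2→7,3→0,4→3,5→2,6→1,7→6]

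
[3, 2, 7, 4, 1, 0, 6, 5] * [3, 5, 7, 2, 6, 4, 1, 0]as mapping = [0→2, 1→7, 2→0, 3→6, 4→5, 5→3, 6→1, 7→4]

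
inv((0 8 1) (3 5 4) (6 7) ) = (0 1 8) (3 4 5) (6 7) 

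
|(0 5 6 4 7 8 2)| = 7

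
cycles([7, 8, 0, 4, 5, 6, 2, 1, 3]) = (0 7 1 8 3 4 5 6 2)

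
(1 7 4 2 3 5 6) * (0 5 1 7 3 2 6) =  (0 5)(1 3)(4 6 7)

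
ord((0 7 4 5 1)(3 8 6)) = 15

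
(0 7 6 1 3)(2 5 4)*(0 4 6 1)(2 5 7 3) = (0 3 4 5 6)(1 2 7)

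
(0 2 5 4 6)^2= (0 5 6 2 4)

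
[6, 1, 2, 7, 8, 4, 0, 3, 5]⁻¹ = [6, 1, 2, 7, 5, 8, 0, 3, 4]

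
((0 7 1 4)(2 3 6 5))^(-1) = (0 4 1 7)(2 5 6 3)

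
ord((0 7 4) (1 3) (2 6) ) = 6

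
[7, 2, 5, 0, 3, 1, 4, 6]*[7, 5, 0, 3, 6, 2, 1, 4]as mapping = [0→4, 1→0, 2→2, 3→7, 4→3, 5→5, 6→6, 7→1]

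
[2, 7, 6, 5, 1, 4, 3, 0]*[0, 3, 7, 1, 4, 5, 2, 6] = [7, 6, 2, 5, 3, 4, 1, 0]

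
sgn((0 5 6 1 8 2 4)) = 1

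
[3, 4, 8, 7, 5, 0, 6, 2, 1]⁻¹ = [5, 8, 7, 0, 1, 4, 6, 3, 2]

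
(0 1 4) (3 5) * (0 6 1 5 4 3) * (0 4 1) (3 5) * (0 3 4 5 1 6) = (0 4) (3 6) 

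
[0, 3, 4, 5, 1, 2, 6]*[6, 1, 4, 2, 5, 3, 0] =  [6, 2, 5, 3, 1, 4, 0]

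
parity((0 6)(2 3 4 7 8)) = odd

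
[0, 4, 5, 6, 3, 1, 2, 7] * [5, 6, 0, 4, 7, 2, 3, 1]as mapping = [0→5, 1→7, 2→2, 3→3, 4→4, 5→6, 6→0, 7→1]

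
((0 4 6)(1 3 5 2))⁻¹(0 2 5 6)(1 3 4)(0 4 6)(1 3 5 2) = (0 4 1 2)(3 5 6)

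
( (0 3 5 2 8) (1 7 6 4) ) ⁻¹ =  (0 8 2 5 3) (1 4 6 7) 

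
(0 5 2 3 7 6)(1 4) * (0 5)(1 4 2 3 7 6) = (1 2 7)(3 6 5)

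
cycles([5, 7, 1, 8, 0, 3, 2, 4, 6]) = (0 5 3 8 6 2 1 7 4)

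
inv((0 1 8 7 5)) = (0 5 7 8 1)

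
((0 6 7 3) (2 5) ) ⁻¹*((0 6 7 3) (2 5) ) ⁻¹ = (0 7) (3 6) 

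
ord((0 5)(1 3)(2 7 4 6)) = 4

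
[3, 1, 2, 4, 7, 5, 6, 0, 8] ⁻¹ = [7, 1, 2, 0, 3, 5, 6, 4, 8] 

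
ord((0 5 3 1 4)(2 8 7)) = 15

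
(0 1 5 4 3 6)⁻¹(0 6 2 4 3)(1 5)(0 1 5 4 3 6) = (0 2 3 6 1)(4 5)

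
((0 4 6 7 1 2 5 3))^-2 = (0 5 1 6)(2 7 4 3)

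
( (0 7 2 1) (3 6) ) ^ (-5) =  (0 1 2 7) (3 6) 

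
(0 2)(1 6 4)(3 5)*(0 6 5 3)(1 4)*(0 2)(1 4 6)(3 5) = (1 3 5 2)(4 6)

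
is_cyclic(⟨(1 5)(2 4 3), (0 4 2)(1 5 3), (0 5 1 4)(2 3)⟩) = no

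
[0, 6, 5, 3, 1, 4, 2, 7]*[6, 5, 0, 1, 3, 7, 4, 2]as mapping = [0→6, 1→4, 2→7, 3→1, 4→5, 5→3, 6→0, 7→2]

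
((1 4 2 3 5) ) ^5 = () 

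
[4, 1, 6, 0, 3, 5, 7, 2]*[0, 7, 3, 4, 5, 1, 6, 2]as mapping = [0→5, 1→7, 2→6, 3→0, 4→4, 5→1, 6→2, 7→3]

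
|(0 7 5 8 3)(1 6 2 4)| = 20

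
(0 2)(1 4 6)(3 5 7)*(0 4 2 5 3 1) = (0 5 7 1 2 4 6)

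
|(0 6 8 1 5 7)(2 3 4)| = 6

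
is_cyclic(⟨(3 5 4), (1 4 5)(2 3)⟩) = no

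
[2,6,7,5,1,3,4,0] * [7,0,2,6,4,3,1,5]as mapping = [0→2,1→1,2→5,3→3,4→0,5→6,6→4,7→7]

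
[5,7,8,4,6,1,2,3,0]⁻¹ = [8,5,6,7,3,0,4,1,2]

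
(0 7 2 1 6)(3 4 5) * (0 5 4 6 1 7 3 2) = (0 3 6 5 2 7)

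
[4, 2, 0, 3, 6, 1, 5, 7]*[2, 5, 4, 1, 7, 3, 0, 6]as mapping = [0→7, 1→4, 2→2, 3→1, 4→0, 5→5, 6→3, 7→6]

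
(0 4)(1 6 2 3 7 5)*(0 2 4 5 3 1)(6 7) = (0 5)(1 7 3 6 4 2)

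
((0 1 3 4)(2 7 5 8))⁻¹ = (0 4 3 1)(2 8 5 7)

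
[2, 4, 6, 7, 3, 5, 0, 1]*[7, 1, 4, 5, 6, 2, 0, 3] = [4, 6, 0, 3, 5, 2, 7, 1]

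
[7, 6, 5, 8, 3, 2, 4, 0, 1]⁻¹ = [7, 8, 5, 4, 6, 2, 1, 0, 3]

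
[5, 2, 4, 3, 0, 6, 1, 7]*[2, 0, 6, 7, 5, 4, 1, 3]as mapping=[0→4, 1→6, 2→5, 3→7, 4→2, 5→1, 6→0, 7→3]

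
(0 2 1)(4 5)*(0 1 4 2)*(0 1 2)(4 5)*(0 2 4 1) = (1 4)(2 5)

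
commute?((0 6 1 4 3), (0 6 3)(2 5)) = no:(0 6 1 4 3) * (0 6 3)(2 5) = (0 3 6 1 4)(2 5), (0 6 3)(2 5) * (0 6 1 4 3) = (0 1 4 3 6)(2 5)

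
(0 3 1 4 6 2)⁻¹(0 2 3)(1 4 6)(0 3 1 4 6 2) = (0 1 3)(2 4 6)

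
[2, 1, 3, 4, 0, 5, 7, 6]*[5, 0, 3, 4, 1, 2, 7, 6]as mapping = [0→3, 1→0, 2→4, 3→1, 4→5, 5→2, 6→6, 7→7]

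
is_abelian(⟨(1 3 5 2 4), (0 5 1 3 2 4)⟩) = no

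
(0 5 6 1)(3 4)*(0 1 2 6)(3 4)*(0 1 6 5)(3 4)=(1 6 2 5)(3 4)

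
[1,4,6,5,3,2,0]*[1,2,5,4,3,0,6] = [2,3,6,0,4,5,1]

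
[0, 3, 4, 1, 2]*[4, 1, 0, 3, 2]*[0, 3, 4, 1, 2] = [2, 1, 4, 3, 0]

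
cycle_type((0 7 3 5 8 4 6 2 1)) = 9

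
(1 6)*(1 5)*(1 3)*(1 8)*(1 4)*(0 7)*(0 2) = (0 7 2)(1 6 5 3 8 4)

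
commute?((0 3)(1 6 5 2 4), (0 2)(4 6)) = no:(0 3)(1 6 5 2 4)*(0 2)(4 6) = (0 3 2 6 5)(1 4), (0 2)(4 6)*(0 3)(1 6 5 2 4) = (0 4 5 2 3)(1 6)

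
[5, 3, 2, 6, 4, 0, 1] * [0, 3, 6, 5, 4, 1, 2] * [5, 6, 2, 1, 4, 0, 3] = [6, 0, 3, 2, 4, 5, 1]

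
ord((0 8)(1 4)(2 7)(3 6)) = 2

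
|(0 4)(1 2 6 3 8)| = 10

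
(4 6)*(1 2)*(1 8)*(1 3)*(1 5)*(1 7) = (1 2 8 3 5 7) (4 6) 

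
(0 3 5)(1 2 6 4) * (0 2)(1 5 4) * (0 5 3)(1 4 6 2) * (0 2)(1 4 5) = (0 2)(3 6 5 4)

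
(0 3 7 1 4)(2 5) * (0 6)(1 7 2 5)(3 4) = (0 4 6)(1 3 2)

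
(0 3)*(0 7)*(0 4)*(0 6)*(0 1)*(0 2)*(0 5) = (0 3 7 4 6 1 2 5)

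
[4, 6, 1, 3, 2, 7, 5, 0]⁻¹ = [7, 2, 4, 3, 0, 6, 1, 5]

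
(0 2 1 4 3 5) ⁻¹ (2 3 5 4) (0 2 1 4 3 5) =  (0 3 1 5) 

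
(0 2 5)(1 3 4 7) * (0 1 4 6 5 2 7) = (0 7 4)(1 3 6 5)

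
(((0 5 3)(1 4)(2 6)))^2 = (0 3 5)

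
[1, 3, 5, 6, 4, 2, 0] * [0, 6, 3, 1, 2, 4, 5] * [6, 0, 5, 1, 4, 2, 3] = [3, 0, 4, 2, 5, 1, 6]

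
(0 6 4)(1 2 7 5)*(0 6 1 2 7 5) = (0 1 7)(2 5)(4 6)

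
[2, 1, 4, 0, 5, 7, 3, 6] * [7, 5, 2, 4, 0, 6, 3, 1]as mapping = [0→2, 1→5, 2→0, 3→7, 4→6, 5→1, 6→4, 7→3]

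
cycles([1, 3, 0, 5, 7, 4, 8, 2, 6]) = (0 1 3 5 4 7 2)(6 8)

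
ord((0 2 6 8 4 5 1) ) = 7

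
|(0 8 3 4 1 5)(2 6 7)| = 6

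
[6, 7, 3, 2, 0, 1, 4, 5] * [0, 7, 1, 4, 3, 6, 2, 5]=[2, 5, 4, 1, 0, 7, 3, 6]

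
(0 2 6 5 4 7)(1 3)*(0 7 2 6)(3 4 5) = (0 6 3 1 4 2)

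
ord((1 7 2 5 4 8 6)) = 7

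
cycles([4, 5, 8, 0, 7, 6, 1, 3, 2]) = (0 4 7 3)(1 5 6)(2 8)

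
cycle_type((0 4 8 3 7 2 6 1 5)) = 9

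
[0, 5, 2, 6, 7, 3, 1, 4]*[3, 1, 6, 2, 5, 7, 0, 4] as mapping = [0→3, 1→7, 2→6, 3→0, 4→4, 5→2, 6→1, 7→5] 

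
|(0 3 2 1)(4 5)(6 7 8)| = 12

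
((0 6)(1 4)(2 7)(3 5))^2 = ()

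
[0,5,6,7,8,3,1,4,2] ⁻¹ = [0,6,8,5,7,1,2,3,4] 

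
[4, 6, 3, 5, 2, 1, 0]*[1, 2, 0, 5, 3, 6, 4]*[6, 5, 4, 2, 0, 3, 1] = [2, 0, 3, 1, 6, 4, 5]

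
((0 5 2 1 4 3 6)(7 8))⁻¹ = (0 6 3 4 1 2 5)(7 8)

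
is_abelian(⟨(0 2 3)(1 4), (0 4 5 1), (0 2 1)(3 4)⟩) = no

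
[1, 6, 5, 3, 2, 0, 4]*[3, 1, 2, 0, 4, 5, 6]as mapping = [0→1, 1→6, 2→5, 3→0, 4→2, 5→3, 6→4]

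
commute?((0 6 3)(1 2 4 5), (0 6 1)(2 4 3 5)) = no:(0 6 3)(1 2 4 5)*(0 6 1)(2 4 3 5) = (0 1 4 2 3 6 5), (0 6 1)(2 4 3 5)*(0 6 3)(1 2 4 5) = (0 3 1 6 2 5 4)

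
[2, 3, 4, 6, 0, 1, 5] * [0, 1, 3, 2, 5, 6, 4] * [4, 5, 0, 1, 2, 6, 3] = [1, 0, 6, 2, 4, 5, 3]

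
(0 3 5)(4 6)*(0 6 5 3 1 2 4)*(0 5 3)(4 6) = (0 1 2 6 5 4 3)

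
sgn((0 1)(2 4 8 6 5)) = -1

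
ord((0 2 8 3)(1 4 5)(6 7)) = 12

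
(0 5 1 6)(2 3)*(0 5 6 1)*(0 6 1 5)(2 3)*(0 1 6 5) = (0 6 1)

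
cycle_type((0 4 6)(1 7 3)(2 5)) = 2.3^2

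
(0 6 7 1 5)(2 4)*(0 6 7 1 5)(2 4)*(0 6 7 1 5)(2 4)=(0 1 6 5 7)(2 4)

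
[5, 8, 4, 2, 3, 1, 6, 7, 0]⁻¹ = [8, 5, 3, 4, 2, 0, 6, 7, 1]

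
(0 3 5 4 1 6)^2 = (0 5 1)(3 4 6)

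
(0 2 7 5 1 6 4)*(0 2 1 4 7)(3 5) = (0 1 6 7 3 5 4 2)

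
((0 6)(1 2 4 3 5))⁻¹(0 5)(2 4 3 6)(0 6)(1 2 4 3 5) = (0 4 3 5)(1 6)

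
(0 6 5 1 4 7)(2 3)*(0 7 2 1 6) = (1 4 2 3)(5 6)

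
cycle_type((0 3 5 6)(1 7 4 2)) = 4^2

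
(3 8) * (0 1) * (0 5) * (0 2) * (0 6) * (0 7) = (0 1 5 2 6 7)(3 8)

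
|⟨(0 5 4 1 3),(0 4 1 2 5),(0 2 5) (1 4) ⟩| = 720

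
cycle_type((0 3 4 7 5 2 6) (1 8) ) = 2.7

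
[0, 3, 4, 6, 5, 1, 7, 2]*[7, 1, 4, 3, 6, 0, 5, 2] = [7, 3, 6, 5, 0, 1, 2, 4]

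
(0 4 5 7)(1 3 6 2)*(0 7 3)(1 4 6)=(0 6 2 4 5 3 1)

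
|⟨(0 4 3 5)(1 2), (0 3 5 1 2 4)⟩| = 720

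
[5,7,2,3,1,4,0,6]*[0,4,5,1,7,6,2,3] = [6,3,5,1,4,7,0,2]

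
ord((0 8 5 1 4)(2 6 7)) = 15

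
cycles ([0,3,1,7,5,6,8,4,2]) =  (1 3 7 4 5 6 8 2)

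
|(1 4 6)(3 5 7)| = 3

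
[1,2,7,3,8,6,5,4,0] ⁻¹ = [8,0,1,3,7,6,5,2,4] 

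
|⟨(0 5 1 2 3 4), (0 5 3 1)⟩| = 720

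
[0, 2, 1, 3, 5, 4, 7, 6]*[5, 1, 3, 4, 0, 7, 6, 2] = [5, 3, 1, 4, 7, 0, 2, 6]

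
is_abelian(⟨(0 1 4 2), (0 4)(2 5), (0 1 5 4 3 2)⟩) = no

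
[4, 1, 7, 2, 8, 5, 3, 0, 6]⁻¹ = [7, 1, 3, 6, 0, 5, 8, 2, 4]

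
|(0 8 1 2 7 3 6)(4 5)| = 14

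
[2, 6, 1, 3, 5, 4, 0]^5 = [2, 6, 1, 3, 5, 4, 0]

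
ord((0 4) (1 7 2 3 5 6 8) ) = 14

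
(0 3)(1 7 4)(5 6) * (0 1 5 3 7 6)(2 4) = (0 7 2 4 5)(1 6 3)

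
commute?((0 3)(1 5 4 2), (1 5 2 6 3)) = no:(0 3)(1 5 4 2)*(1 5 2 6 3) = (0 1 2 5 4 6 3), (1 5 2 6 3)*(0 3)(1 5 4 2) = (0 3 5 1 4 2 6)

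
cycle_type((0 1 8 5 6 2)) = 6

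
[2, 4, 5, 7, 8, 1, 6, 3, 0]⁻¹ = [8, 5, 0, 7, 1, 2, 6, 3, 4]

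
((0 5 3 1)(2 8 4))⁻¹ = (0 1 3 5)(2 4 8)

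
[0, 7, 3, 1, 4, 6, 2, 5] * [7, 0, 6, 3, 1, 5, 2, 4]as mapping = [0→7, 1→4, 2→3, 3→0, 4→1, 5→2, 6→6, 7→5]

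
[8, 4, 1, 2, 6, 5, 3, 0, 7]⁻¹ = [7, 2, 3, 6, 1, 5, 4, 8, 0]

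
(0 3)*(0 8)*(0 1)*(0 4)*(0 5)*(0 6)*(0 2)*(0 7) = (0 3 8 1 4 5 6 2 7)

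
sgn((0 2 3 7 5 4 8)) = 1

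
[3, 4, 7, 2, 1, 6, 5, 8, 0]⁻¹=[8, 4, 3, 0, 1, 6, 5, 2, 7]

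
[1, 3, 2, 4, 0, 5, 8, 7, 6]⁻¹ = [4, 0, 2, 1, 3, 5, 8, 7, 6]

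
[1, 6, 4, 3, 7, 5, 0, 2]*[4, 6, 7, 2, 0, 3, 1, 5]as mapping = [0→6, 1→1, 2→0, 3→2, 4→5, 5→3, 6→4, 7→7]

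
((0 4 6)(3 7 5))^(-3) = ()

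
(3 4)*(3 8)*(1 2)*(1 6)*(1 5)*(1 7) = (1 2 6 5 7)(3 4 8)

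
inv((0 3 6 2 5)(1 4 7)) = (0 5 2 6 3)(1 7 4)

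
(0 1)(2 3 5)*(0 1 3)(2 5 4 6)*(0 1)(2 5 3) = (0 2 1)(3 4 6 5)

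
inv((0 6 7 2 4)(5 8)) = (0 4 2 7 6)(5 8)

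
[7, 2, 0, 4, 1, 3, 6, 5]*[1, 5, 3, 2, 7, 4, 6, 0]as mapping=[0→0, 1→3, 2→1, 3→7, 4→5, 5→2, 6→6, 7→4]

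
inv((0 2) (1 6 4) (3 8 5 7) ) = (0 2) (1 4 6) (3 7 5 8) 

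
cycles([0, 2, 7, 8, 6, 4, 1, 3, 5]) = (1 2 7 3 8 5 4 6)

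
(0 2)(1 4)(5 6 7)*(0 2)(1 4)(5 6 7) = (5 7 6)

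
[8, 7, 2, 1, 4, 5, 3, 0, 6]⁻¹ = [7, 3, 2, 6, 4, 5, 8, 1, 0]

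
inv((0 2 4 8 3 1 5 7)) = (0 7 5 1 3 8 4 2)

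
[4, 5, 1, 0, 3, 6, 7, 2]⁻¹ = [3, 2, 7, 4, 0, 1, 5, 6]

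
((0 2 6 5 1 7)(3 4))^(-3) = (0 5)(1 2)(3 4)(6 7)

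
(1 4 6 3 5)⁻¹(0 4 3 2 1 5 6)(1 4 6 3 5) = (0 6 5 2 4 1 3)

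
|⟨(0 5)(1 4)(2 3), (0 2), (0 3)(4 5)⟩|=720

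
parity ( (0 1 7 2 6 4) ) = odd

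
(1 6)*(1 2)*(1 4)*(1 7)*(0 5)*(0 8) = (0 5 8) (1 6 2 4 7) 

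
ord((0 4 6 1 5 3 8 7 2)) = 9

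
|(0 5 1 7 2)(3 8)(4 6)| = 10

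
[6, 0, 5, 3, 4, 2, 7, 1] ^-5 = [1, 7, 5, 3, 4, 2, 0, 6] 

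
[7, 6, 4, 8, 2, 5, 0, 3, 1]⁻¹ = [6, 8, 4, 7, 2, 5, 1, 0, 3]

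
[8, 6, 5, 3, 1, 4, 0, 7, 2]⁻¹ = [6, 4, 8, 3, 5, 2, 1, 7, 0]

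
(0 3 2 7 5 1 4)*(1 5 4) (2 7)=(0 3 7 4) 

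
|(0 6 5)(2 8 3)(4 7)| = 6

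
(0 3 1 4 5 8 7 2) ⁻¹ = (0 2 7 8 5 4 1 3) 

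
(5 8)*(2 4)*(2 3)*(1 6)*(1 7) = (1 6 7)(2 4 3)(5 8)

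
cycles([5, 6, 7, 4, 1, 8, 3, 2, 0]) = (0 5 8)(1 6 3 4)(2 7)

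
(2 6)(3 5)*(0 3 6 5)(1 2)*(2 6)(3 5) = (0 5 2 3)(1 6)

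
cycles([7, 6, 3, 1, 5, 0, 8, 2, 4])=(0 7 2 3 1 6 8 4 5)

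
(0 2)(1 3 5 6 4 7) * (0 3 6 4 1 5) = (0 2 3)(1 6)(4 7 5)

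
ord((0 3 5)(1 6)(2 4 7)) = 6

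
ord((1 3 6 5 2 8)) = 6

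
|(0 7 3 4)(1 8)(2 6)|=4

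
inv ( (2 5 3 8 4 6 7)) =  (2 7 6 4 8 3 5)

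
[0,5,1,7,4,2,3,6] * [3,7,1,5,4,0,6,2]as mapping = [0→3,1→0,2→7,3→2,4→4,5→1,6→5,7→6]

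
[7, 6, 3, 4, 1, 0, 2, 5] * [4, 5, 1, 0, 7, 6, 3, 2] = [2, 3, 0, 7, 5, 4, 1, 6]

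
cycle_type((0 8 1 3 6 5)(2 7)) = 2.6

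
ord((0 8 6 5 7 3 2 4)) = 8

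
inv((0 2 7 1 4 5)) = (0 5 4 1 7 2)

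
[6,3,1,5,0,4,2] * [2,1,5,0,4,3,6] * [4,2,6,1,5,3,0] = [0,4,2,1,6,5,3]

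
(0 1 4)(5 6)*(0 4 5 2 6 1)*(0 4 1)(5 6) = (0 4 1 6 2 5)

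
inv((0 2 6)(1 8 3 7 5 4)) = (0 6 2)(1 4 5 7 3 8)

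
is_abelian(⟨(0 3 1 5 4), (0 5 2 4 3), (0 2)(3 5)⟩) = no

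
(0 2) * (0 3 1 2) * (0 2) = (0 2 3 1) 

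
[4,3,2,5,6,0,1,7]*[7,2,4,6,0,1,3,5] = [0,6,4,1,3,7,2,5]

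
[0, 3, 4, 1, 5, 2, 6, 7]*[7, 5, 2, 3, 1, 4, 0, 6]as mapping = [0→7, 1→3, 2→1, 3→5, 4→4, 5→2, 6→0, 7→6]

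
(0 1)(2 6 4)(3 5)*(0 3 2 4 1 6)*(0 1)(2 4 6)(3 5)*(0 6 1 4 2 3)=(0 3)(1 5 2 4)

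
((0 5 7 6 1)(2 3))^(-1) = (0 1 6 7 5)(2 3)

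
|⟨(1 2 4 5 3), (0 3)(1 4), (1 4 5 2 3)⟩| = 360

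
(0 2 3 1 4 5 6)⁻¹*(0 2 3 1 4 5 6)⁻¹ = (0 5 1 2 6 4 3)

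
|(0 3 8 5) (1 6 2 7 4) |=20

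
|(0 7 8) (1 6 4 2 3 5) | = 6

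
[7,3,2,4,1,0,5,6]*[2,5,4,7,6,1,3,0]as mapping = [0→0,1→7,2→4,3→6,4→5,5→2,6→1,7→3]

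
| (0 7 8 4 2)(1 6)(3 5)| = 10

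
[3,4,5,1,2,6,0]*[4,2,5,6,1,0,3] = [6,1,0,2,5,3,4]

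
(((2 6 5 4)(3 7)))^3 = (2 4 5 6)(3 7)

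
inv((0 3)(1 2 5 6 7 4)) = (0 3)(1 4 7 6 5 2)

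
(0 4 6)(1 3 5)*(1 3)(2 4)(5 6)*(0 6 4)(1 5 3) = (0 2)(1 5)(3 4)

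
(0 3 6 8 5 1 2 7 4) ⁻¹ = (0 4 7 2 1 5 8 6 3) 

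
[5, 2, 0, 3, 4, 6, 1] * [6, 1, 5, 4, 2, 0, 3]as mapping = [0→0, 1→5, 2→6, 3→4, 4→2, 5→3, 6→1]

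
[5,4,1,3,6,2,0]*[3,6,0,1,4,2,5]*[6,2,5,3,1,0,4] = [5,1,4,2,0,6,3]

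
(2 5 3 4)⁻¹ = (2 4 3 5)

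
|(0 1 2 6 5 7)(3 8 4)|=6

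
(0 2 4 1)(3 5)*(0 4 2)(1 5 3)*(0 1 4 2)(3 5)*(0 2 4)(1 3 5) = (0 3 1 4 5)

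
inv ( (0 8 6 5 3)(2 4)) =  (0 3 5 6 8)(2 4)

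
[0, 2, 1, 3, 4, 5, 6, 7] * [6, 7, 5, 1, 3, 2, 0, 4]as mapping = [0→6, 1→5, 2→7, 3→1, 4→3, 5→2, 6→0, 7→4]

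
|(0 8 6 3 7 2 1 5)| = 8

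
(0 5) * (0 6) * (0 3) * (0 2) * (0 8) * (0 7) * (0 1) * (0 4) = (0 5 6 3 2 8 7 1 4)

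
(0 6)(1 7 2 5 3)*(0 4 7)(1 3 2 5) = (0 6 4 7 5 2 1)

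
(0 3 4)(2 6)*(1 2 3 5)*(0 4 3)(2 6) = (0 5 1 6)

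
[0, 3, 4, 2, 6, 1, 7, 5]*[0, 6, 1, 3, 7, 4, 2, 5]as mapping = [0→0, 1→3, 2→7, 3→1, 4→2, 5→6, 6→5, 7→4]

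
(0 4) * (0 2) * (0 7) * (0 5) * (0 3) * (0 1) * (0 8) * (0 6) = (0 4 2 7 5 3 1 8 6)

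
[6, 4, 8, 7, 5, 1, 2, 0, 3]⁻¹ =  [7, 5, 6, 8, 1, 4, 0, 3, 2]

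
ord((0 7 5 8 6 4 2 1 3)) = 9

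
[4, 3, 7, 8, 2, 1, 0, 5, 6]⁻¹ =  [6, 5, 4, 1, 0, 7, 8, 2, 3]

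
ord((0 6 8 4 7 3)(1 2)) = 6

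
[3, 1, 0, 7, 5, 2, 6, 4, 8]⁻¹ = [2, 1, 5, 0, 7, 4, 6, 3, 8]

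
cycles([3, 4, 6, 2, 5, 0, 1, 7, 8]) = (0 3 2 6 1 4 5)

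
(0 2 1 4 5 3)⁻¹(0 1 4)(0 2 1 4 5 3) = (2 4 5)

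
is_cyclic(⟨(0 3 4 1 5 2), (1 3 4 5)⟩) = no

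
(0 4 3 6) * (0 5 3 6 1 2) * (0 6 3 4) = (1 2 6 5 4 3)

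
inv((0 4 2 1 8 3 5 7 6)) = (0 6 7 5 3 8 1 2 4)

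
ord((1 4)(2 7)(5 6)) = 2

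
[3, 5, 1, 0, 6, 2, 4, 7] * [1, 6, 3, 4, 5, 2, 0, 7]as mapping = [0→4, 1→2, 2→6, 3→1, 4→0, 5→3, 6→5, 7→7]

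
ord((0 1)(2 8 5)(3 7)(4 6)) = 6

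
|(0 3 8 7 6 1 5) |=7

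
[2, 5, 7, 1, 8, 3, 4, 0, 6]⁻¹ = [7, 3, 0, 5, 6, 1, 8, 2, 4]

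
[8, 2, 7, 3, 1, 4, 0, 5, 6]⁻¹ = [6, 4, 1, 3, 5, 7, 8, 2, 0]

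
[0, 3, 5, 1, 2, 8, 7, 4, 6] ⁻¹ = [0, 3, 4, 1, 7, 2, 8, 6, 5] 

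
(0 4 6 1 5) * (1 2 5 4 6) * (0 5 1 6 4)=(0 4 6 2 1)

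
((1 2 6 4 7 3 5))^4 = (1 7 2 3 6 5 4)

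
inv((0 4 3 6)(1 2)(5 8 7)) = (0 6 3 4)(1 2)(5 7 8)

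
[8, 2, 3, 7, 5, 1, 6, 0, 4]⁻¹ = [7, 5, 1, 2, 8, 4, 6, 3, 0]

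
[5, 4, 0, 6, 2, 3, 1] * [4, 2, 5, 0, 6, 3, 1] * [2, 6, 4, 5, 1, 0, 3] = [5, 3, 1, 6, 0, 2, 4]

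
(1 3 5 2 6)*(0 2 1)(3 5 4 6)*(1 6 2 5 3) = (0 5 6)(1 3 4 2)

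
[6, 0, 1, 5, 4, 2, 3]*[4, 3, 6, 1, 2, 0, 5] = [5, 4, 3, 0, 2, 6, 1]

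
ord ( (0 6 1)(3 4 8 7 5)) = 15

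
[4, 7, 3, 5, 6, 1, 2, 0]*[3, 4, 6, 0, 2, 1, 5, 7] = [2, 7, 0, 1, 5, 4, 6, 3]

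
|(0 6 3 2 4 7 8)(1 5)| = 14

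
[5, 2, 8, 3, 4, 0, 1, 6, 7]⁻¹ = [5, 6, 1, 3, 4, 0, 7, 8, 2]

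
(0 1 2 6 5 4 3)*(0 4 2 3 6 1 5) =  (0 5 2 1 3 4 6)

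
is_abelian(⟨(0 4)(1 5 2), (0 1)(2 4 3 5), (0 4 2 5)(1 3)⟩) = no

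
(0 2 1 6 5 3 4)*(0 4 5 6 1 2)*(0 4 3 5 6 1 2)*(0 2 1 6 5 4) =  (3 5 4)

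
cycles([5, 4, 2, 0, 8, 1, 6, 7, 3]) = (0 5 1 4 8 3)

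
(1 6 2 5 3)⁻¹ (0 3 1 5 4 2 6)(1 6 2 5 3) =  (0 1 6 3 4 5 2)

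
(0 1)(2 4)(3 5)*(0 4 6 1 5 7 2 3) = (0 5)(1 4 3 7 2 6)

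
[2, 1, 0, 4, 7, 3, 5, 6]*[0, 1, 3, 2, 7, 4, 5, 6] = [3, 1, 0, 7, 6, 2, 4, 5] 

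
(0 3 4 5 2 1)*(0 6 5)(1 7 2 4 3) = (0 1 6 5 4)(2 7)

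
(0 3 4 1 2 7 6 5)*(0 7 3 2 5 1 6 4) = (0 2 3)(1 5 7 4 6)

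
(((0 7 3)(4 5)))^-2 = (0 7 3)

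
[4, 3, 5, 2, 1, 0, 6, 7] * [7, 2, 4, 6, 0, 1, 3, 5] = [0, 6, 1, 4, 2, 7, 3, 5]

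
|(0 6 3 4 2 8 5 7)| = 8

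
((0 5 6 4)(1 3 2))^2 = (0 6)(1 2 3)(4 5)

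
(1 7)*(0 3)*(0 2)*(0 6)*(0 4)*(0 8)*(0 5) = (0 3 2 6 4 8 5)(1 7)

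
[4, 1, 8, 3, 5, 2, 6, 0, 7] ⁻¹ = [7, 1, 5, 3, 0, 4, 6, 8, 2] 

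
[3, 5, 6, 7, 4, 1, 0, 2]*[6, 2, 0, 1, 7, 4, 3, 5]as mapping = [0→1, 1→4, 2→3, 3→5, 4→7, 5→2, 6→6, 7→0]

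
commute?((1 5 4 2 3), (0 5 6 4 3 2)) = no:(1 5 4 2 3)*(0 5 6 4 3 2) = (0 5 3 1 6 4), (0 5 6 4 3 2)*(1 5 4 2 3) = (0 4 1 5 6 2)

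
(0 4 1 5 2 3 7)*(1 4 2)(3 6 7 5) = (0 2 6 7)(1 3 5)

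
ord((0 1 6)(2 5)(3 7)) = 6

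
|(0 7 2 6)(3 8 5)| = 12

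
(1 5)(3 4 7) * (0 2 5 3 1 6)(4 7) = (0 2 5 6)(1 3 7)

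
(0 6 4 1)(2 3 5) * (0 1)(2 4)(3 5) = (0 6 2 5 4)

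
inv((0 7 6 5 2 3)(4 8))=(0 3 2 5 6 7)(4 8)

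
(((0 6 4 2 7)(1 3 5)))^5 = (1 5 3)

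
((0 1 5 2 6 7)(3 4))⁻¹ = (0 7 6 2 5 1)(3 4)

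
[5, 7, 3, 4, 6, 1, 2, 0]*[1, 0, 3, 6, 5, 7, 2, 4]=[7, 4, 6, 5, 2, 0, 3, 1]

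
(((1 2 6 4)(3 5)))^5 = (1 2 6 4)(3 5)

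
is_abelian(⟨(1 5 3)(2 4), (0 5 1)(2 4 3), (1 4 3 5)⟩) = no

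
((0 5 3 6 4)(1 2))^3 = (0 6 5 4 3)(1 2)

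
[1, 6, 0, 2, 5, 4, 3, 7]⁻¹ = [2, 0, 3, 6, 5, 4, 1, 7]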